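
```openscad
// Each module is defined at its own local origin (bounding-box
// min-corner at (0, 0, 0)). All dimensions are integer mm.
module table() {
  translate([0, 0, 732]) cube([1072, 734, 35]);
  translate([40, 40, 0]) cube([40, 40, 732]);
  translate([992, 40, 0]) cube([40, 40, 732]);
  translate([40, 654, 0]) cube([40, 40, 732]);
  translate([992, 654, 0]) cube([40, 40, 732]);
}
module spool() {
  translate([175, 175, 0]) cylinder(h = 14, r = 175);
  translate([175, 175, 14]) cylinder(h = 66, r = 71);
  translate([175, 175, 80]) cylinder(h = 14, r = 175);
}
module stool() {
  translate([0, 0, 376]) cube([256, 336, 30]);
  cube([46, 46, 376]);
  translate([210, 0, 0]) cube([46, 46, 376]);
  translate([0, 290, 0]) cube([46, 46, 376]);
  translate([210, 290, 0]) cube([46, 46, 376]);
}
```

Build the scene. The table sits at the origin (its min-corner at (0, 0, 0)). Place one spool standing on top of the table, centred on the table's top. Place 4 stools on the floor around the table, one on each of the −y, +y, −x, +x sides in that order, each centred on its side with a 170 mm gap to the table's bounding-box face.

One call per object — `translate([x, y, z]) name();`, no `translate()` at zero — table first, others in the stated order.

table();
translate([361, 192, 767]) spool();
translate([408, -506, 0]) stool();
translate([408, 904, 0]) stool();
translate([-426, 199, 0]) stool();
translate([1242, 199, 0]) stool();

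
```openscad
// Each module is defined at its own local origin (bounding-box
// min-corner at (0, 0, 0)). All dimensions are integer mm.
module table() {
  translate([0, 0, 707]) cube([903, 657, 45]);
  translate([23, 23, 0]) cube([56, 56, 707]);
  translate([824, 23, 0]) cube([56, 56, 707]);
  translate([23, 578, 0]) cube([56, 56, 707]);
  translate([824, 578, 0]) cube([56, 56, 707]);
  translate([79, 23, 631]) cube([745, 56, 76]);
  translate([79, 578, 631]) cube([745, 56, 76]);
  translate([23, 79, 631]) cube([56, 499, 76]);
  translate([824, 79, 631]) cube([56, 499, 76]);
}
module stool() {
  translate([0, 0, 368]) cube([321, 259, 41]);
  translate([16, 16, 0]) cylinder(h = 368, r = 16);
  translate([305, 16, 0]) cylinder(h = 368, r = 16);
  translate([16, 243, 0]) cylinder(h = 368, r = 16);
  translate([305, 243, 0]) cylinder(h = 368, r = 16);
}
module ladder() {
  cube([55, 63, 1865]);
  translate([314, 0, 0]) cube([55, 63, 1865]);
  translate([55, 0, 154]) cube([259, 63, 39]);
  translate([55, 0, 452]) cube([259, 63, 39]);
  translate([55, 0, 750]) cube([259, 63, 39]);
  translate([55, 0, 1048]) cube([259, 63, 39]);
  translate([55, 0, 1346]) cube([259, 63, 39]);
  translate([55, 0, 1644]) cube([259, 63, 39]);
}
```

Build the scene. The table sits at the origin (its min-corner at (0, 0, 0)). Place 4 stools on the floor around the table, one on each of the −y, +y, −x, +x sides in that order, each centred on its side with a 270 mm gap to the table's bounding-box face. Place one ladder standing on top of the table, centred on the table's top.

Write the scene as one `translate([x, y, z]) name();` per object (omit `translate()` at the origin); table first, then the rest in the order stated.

table();
translate([291, -529, 0]) stool();
translate([291, 927, 0]) stool();
translate([-591, 199, 0]) stool();
translate([1173, 199, 0]) stool();
translate([267, 297, 752]) ladder();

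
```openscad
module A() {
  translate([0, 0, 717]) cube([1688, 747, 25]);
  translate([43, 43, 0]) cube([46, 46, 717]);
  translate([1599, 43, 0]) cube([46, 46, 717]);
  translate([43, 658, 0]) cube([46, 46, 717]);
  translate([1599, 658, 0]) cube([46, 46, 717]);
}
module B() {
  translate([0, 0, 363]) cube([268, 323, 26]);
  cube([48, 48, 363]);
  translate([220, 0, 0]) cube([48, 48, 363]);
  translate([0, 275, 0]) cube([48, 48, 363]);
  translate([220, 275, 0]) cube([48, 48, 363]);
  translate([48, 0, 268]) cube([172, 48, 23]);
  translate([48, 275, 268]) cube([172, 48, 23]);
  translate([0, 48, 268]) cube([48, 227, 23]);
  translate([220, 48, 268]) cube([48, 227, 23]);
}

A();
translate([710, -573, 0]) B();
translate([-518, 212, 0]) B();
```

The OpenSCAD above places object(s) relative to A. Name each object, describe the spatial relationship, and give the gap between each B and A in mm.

A is a table. B is a stool. Two stools sit around the table at the −y, −x sides. The gap between each stool and the table is 250 mm.

Each stool's nearest face is 250 mm from the table's bounding box.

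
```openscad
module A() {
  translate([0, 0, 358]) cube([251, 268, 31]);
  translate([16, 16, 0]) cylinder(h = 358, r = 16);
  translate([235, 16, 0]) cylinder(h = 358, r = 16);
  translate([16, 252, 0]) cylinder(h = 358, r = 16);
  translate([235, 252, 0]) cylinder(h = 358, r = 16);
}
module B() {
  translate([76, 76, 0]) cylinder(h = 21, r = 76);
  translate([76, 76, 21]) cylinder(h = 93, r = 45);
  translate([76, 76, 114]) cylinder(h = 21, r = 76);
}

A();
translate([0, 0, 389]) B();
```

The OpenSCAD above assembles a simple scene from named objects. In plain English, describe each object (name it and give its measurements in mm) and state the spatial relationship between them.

A is a four-legged stool. The seat is 251×268 mm, 31 mm thick, top at z = 389 mm. It stands on four round legs, each 32 mm in diameter, from z = 0 to the seat underside, each leg's axis is inset half a diameter from the nearest pair of seat edges (so the leg's bounding box is flush with the corner).

B is a spool: two coaxial disc flanges of radius 76 mm and thickness 21 mm, joined by a core cylinder of radius 45 mm and height 93 mm. The lower flange rests on z = 0 and the three cylinders share a vertical axis.

The spool is on top of the stool.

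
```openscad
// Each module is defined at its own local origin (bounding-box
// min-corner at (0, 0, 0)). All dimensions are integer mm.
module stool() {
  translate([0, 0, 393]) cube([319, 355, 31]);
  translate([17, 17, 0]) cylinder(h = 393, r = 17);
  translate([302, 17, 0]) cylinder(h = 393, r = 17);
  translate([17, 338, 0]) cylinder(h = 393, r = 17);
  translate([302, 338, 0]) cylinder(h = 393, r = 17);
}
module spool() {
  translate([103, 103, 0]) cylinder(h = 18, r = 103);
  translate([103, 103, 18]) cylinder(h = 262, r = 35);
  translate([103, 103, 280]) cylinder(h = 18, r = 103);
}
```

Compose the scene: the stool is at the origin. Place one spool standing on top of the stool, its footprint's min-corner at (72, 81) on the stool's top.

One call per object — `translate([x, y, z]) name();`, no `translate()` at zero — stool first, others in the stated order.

stool();
translate([72, 81, 424]) spool();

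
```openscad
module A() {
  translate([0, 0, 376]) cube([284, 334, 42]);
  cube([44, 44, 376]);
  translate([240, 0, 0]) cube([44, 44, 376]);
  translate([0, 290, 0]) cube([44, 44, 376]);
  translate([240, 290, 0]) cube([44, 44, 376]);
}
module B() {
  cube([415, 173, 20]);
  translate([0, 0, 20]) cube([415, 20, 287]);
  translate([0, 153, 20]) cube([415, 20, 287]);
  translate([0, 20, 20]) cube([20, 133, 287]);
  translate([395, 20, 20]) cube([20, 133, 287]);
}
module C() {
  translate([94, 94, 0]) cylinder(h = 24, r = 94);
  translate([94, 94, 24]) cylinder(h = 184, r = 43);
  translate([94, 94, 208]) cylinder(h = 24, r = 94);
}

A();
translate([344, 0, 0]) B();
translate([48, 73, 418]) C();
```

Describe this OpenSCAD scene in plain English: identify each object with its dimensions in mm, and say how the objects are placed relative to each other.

A is a four-legged stool. The seat is a 284×334×42 mm slab whose top surface is at z = 418 mm; four square legs, each 44×44 mm in cross-section, run from the floor (z = 0) to the underside of the seat, each flush with a corner of the seat.

B is an open storage box with external size 415×173×307 mm and wall thickness 20 mm (the base is also 20 mm thick). The base covers the whole footprint; the four walls stand on the base, with the y-facing walls full-width and the x-facing walls fitting between their inner faces.

C is a spool: two coaxial disc flanges of radius 94 mm and thickness 24 mm, joined by a core cylinder of radius 43 mm and height 184 mm. The lower flange rests on z = 0 and the three cylinders share a vertical axis.

The open box is on the floor beside the stool on its +x side. The spool is on top of the stool, centred.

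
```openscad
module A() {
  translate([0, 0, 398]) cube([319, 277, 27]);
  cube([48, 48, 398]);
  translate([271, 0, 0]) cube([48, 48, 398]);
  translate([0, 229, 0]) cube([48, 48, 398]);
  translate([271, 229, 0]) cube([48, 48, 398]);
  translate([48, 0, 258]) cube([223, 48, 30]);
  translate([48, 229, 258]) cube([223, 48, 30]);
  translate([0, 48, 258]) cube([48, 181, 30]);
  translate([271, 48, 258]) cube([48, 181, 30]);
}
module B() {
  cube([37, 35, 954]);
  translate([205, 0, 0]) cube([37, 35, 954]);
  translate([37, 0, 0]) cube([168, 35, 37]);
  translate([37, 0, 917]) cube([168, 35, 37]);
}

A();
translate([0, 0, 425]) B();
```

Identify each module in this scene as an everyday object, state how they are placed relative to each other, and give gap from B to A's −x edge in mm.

The picture frame's min-x is at 0; the stool's min-x is 0; gap = 0 mm.

A is a stool. B is a picture frame. The picture frame is on top of the stool. The gap from the picture frame to the stool's −x edge is 0 mm.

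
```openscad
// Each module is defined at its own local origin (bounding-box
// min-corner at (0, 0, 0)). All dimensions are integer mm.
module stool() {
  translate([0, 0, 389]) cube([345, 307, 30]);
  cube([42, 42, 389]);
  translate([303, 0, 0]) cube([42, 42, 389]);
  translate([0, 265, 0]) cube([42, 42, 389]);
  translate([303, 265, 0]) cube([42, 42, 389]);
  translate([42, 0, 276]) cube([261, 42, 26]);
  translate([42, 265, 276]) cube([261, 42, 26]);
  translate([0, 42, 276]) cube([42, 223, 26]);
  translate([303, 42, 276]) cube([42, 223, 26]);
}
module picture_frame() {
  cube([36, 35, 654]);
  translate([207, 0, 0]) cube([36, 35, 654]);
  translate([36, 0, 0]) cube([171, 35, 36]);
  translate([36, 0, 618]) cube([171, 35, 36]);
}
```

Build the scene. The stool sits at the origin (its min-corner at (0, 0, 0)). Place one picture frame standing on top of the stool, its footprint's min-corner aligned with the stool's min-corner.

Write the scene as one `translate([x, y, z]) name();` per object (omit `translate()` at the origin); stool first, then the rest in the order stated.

stool();
translate([0, 0, 419]) picture_frame();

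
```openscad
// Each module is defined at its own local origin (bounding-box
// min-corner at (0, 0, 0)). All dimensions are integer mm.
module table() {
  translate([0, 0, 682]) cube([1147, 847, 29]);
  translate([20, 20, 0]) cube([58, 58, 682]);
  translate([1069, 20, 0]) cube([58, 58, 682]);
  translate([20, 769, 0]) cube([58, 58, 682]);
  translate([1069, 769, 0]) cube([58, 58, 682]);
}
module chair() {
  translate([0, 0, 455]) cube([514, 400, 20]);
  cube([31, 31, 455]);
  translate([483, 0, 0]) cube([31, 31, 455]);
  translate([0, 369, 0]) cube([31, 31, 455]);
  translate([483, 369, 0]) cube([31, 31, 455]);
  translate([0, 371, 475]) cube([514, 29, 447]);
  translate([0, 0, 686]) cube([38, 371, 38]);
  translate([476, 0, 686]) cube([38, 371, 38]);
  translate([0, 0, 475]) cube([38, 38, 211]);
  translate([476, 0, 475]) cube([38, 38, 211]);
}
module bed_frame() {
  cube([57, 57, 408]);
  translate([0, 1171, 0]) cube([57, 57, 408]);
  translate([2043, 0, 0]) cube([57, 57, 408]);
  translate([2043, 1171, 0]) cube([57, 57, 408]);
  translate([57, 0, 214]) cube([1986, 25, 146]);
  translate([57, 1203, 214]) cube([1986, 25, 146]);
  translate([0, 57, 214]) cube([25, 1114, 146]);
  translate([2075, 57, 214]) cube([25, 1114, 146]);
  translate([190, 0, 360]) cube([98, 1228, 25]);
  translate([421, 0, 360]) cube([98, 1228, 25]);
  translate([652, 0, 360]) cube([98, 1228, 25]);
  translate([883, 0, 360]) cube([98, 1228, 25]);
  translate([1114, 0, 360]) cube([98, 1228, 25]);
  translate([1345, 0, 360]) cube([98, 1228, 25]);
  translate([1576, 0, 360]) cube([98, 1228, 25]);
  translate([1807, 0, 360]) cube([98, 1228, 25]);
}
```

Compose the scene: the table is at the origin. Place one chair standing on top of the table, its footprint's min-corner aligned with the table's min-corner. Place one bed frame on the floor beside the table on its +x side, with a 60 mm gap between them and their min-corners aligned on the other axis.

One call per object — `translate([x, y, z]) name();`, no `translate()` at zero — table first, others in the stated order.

table();
translate([0, 0, 711]) chair();
translate([1207, 0, 0]) bed_frame();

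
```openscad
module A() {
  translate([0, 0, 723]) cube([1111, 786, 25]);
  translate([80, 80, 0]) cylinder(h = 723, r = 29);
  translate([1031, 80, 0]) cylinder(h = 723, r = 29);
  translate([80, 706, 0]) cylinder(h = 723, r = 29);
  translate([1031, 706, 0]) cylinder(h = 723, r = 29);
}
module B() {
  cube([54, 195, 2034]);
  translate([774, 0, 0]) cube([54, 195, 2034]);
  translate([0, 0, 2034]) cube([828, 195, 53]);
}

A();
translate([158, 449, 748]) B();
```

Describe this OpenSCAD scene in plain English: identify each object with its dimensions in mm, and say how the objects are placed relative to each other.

A is a rectangular dining table. The top is 1111×786×25 mm with its upper surface at z = 748 mm. It stands on four round legs of 58 mm diameter, each leg's bounding box inset 51 mm from the nearest pair of top edges, running from the floor to the underside of the top.

B is a rectangular door frame: two vertical jambs of 54×195 mm section, 2034 mm tall, with a clear opening 720 mm wide between their inner faces. A header 53 mm tall and 195 mm deep lies on top of the jambs and spans the full outside width.

The door frame is on top of the table.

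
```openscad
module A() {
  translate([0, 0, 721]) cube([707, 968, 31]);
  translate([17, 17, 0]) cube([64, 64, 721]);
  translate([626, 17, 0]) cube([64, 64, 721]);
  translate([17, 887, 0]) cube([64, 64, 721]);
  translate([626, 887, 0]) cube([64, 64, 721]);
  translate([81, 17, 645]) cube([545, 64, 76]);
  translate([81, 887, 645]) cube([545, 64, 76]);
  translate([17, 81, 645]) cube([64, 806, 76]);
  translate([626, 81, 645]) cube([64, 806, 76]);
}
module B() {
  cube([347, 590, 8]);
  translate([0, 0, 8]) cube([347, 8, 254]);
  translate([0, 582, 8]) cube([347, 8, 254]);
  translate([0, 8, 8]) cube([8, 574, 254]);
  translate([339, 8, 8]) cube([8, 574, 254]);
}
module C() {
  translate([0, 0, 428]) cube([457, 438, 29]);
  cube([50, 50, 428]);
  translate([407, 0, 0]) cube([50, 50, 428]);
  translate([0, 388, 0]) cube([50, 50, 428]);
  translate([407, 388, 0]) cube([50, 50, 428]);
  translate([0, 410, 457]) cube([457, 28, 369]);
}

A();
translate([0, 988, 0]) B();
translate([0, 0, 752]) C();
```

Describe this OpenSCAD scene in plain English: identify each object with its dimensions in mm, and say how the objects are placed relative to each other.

A is a rectangular dining table. The top is 707×968×31 mm with its upper surface at z = 752 mm. It stands on four 64×64 mm square legs, each inset 17 mm from the nearest pair of top edges, running from the floor to the underside of the top. Four apron rails, 64 mm thick and 76 mm tall, run between adjacent legs with their top edges flush with the underside of the top and their outer faces flush with the legs' outer faces.

B is an open storage box with external size 347×590×262 mm and wall thickness 8 mm (the base is also 8 mm thick). The base covers the whole footprint; the four walls stand on the base, with the y-facing walls full-width and the x-facing walls fitting between their inner faces.

C is a chair. The seat is a 457×438×29 mm slab with its top at z = 457 mm, on four 50×50 mm corner legs (flush with the seat edges, standing on z = 0). A flat backrest 28 mm thick, 369 mm tall, spans the full seat width and rises from the seat top along its +y edge, rear face flush with the rear of the seat.

The open box is on the floor beside the table on its +y side. The chair is on top of the table.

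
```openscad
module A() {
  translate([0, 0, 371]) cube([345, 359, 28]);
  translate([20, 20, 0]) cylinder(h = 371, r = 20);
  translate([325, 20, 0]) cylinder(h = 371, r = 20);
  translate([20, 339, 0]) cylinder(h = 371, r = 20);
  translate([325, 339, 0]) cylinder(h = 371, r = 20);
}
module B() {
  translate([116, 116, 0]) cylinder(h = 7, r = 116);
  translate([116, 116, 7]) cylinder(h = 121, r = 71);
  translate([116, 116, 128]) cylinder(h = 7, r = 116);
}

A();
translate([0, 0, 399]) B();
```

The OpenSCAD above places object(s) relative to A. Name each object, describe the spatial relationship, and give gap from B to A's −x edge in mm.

The spool's min-x is at 0; the stool's min-x is 0; gap = 0 mm.

A is a stool. B is a spool. The spool is on top of the stool. The gap from the spool to the stool's −x edge is 0 mm.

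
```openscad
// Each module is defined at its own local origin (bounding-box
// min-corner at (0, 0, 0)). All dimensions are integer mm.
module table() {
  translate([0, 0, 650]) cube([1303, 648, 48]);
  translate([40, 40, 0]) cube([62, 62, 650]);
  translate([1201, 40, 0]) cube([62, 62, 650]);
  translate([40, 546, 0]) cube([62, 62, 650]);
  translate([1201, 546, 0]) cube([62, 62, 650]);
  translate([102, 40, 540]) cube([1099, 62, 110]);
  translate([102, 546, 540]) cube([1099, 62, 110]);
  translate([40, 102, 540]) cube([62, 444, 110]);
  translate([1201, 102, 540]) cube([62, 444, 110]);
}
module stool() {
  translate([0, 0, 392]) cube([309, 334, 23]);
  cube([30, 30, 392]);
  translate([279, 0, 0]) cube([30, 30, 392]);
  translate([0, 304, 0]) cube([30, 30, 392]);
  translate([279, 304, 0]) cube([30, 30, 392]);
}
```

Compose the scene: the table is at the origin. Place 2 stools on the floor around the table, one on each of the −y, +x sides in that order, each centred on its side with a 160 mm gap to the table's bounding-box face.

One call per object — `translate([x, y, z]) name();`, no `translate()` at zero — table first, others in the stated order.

table();
translate([497, -494, 0]) stool();
translate([1463, 157, 0]) stool();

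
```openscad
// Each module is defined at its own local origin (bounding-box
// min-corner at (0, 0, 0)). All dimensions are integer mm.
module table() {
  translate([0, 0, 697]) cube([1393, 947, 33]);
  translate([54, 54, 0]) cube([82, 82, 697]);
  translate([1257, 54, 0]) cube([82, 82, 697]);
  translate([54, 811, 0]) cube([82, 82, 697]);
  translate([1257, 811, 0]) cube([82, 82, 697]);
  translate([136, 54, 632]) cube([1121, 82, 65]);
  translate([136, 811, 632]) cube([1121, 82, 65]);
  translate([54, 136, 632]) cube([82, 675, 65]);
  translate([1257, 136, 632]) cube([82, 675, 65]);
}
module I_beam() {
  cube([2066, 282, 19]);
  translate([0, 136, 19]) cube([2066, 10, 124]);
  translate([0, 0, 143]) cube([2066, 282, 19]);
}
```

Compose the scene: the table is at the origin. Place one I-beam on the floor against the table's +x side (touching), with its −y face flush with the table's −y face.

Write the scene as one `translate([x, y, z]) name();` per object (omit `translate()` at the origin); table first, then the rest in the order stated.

table();
translate([1393, 0, 0]) I_beam();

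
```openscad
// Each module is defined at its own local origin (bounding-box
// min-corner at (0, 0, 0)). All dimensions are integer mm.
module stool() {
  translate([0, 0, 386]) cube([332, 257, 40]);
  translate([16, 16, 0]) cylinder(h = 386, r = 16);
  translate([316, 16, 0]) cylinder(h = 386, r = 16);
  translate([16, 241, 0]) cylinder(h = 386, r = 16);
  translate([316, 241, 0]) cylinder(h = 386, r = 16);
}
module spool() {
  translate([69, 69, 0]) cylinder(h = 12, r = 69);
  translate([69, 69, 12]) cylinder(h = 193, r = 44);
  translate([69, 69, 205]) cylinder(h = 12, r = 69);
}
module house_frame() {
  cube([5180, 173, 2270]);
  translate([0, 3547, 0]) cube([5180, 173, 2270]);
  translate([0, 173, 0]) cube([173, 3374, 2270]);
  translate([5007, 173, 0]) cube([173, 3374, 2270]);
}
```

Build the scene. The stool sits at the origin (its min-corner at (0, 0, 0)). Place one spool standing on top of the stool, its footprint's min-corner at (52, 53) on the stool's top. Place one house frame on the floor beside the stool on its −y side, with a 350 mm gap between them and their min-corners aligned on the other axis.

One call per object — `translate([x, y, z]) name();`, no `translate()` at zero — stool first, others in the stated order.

stool();
translate([52, 53, 426]) spool();
translate([0, -4070, 0]) house_frame();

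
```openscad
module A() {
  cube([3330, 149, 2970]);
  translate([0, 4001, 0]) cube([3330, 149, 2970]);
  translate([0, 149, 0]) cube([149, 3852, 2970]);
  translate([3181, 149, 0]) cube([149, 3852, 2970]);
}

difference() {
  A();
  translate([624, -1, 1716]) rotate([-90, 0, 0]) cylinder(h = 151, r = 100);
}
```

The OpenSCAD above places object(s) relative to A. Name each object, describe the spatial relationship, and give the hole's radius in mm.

The subtracted cylinder has r = 100 mm.

A is a house frame. The house frame has a circular hole through its front wall. The hole's radius is 100 mm.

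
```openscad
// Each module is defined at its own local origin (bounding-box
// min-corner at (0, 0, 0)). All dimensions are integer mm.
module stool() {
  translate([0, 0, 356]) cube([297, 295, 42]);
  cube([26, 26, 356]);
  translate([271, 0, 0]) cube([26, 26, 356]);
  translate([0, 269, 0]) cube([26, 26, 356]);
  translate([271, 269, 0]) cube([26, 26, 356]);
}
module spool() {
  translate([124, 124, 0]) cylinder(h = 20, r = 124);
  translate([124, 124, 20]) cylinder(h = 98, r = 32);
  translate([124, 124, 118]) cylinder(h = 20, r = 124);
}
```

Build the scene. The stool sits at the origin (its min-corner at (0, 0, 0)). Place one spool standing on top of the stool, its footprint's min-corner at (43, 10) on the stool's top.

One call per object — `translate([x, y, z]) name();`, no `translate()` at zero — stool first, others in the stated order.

stool();
translate([43, 10, 398]) spool();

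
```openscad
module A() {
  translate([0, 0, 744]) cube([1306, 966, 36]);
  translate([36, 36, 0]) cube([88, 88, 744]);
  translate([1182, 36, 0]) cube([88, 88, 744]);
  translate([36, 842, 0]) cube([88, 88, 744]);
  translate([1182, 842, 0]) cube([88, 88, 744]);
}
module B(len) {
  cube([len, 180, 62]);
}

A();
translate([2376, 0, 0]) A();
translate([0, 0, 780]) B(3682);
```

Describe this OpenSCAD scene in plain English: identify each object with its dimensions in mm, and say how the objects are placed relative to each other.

A is a table with a 1306×966 mm rectangular top, 36 mm thick, top surface at z = 780 mm, supported by four 88×88 mm square legs, each inset 36 mm from the nearest pair of top edges, running from the floor.

B is a rectangular beam 3682 mm long (x), 180 mm deep (y), 62 mm thick (z).

The beam spans the tops of two tables placed 1070 mm apart, resting at z = 780 mm.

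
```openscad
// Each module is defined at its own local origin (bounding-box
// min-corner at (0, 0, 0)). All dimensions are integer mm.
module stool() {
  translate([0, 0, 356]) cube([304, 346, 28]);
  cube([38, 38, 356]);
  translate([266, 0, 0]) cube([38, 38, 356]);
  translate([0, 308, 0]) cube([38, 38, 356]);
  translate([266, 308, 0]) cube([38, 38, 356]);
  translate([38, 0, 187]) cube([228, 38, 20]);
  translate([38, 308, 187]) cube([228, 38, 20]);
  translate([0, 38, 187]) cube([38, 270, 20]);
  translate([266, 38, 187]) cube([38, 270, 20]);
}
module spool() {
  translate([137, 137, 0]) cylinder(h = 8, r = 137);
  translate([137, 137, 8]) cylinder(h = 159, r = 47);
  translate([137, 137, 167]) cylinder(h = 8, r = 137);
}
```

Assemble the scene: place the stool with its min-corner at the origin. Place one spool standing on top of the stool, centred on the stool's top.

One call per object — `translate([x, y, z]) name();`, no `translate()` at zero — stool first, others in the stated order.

stool();
translate([15, 36, 384]) spool();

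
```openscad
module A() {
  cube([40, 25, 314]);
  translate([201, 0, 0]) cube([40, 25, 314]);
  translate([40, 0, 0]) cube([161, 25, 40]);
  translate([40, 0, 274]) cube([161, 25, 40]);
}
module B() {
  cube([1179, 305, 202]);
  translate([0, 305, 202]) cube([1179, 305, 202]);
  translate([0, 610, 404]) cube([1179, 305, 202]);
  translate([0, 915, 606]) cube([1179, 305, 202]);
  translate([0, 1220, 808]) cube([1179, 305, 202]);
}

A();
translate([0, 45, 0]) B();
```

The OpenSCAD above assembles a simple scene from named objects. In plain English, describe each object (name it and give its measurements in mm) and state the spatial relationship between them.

A is a rectangular picture frame lying in the x–z plane (depth along y). The opening is 161 mm wide (x) by 234 mm tall (z), surrounded by a border 40 mm wide on all four sides. The frame is 25 mm deep and is made of two full-height vertical stiles with two horizontal rails fitted between them.

B is a straight staircase of 5 solid steps. Each step is 1179 mm wide (x), 305 mm deep (y, the going) and 202 mm tall (the rise). The first step rests on the floor; each subsequent step sits one going further in +y and one rise higher in +z, directly behind and above the previous step with no overlap.

The staircase is on the floor beside the picture frame on its +y side.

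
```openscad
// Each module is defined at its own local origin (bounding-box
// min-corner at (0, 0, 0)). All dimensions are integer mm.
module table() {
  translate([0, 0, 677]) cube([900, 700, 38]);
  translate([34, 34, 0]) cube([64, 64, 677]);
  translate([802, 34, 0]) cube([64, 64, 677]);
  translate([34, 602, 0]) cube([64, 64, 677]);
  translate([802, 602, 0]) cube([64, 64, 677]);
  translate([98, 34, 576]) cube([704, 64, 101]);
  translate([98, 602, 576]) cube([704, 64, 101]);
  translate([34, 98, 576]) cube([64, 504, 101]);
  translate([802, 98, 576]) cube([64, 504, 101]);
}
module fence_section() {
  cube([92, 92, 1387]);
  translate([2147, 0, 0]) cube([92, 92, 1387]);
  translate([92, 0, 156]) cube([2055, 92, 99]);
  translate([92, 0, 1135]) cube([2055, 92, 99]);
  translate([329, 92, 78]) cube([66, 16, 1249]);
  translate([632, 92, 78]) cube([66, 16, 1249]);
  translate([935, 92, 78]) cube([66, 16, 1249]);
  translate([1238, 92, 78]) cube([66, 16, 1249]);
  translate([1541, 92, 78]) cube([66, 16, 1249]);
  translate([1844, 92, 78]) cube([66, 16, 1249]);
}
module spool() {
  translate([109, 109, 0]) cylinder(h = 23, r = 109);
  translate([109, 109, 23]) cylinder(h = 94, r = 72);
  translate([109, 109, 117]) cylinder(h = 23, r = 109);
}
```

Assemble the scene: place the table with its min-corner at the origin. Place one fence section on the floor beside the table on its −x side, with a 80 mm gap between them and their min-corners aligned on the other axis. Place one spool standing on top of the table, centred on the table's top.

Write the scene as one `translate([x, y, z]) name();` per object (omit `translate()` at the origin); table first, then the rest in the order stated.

table();
translate([-2319, 0, 0]) fence_section();
translate([341, 241, 715]) spool();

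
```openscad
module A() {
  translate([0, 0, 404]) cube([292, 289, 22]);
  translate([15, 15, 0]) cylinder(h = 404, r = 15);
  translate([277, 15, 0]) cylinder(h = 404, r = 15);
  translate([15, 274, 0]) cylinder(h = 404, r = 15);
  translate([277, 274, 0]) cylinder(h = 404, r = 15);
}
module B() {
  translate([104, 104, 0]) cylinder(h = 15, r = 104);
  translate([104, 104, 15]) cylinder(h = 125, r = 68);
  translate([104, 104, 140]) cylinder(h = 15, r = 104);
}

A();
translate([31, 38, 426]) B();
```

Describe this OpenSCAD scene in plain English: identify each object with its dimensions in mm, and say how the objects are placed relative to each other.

A is a four-legged stool. The seat is a 292×289×22 mm slab whose top surface is at z = 426 mm; four round legs, each 30 mm in diameter, run from the floor (z = 0) to the underside of the seat, each leg's axis is inset half a diameter from the nearest pair of seat edges (so the leg's bounding box is flush with the corner).

B is a spool: two coaxial disc flanges of radius 104 mm and thickness 15 mm, joined by a core cylinder of radius 68 mm and height 125 mm. The lower flange rests on z = 0 and the three cylinders share a vertical axis.

The spool is on top of the stool.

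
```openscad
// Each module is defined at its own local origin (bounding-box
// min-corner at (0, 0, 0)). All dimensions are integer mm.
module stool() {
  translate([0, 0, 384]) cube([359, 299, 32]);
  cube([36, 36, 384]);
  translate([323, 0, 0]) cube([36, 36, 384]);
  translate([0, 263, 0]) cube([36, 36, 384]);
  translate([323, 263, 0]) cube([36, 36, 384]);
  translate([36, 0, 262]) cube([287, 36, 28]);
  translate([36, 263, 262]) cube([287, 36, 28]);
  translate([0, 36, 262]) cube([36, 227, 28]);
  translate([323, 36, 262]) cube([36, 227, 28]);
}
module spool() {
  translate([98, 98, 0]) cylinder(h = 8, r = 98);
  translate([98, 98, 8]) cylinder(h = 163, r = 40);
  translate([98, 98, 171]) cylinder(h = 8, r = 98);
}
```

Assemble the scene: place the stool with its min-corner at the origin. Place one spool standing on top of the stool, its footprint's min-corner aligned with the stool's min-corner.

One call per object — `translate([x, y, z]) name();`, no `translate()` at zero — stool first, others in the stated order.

stool();
translate([0, 0, 416]) spool();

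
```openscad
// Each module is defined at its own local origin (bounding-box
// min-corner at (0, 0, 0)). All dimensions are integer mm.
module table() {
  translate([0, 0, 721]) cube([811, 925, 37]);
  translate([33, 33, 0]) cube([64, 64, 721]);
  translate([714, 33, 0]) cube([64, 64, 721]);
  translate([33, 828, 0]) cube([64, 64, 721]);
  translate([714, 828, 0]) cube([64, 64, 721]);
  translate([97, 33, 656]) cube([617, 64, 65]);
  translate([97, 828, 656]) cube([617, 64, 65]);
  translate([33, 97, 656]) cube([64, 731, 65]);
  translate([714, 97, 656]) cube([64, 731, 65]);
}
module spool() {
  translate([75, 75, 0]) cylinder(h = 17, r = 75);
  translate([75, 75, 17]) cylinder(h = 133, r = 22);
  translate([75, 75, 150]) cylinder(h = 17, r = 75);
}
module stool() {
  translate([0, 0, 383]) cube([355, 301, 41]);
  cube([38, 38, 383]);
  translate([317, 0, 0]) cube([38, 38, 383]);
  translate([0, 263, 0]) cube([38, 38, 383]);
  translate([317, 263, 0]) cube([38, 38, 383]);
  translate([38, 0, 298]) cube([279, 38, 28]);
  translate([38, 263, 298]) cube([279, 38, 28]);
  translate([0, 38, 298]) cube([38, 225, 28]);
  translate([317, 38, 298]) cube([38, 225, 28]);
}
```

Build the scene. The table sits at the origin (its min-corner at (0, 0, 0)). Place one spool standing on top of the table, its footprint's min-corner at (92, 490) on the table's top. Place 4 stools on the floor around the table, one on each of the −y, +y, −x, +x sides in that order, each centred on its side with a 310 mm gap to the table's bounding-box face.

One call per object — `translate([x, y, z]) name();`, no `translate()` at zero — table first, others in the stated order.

table();
translate([92, 490, 758]) spool();
translate([228, -611, 0]) stool();
translate([228, 1235, 0]) stool();
translate([-665, 312, 0]) stool();
translate([1121, 312, 0]) stool();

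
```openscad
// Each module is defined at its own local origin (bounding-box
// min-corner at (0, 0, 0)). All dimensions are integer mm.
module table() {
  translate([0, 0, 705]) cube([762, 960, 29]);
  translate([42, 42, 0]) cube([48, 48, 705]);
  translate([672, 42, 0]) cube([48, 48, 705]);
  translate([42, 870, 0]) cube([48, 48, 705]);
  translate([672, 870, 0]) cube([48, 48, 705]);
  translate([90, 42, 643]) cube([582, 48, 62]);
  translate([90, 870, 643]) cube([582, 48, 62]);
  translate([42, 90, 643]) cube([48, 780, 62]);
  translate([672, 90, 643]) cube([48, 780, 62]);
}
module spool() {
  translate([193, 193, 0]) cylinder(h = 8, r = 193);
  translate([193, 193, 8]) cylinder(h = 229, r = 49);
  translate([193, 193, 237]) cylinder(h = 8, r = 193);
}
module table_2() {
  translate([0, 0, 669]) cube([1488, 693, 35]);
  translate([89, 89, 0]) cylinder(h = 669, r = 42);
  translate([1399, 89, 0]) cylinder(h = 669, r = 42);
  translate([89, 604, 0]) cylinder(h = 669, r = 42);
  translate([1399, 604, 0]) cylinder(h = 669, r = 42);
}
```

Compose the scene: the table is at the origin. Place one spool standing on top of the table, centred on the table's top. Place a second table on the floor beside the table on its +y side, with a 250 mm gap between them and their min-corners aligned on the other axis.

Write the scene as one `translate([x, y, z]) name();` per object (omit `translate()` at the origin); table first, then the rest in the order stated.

table();
translate([188, 287, 734]) spool();
translate([0, 1210, 0]) table_2();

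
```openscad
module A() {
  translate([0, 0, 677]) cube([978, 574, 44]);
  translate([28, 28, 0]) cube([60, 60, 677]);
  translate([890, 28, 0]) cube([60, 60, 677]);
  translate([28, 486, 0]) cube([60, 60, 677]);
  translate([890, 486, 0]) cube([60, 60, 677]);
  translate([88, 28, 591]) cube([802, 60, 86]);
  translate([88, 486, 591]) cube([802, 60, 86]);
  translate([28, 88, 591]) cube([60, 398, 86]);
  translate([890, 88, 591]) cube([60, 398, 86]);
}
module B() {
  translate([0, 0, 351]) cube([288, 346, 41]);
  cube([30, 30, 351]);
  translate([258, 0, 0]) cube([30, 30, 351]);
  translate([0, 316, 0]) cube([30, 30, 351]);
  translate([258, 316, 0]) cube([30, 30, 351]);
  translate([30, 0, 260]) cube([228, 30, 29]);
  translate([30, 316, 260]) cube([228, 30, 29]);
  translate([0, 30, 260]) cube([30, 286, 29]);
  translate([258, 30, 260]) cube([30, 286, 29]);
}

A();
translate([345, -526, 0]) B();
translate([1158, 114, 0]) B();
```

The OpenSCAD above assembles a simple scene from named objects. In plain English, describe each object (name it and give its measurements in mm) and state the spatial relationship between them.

A is a table with a 978×574 mm rectangular top, 44 mm thick, top surface at z = 721 mm, supported by four 60×60 mm square legs, each inset 28 mm from the nearest pair of top edges, running from the floor. Four apron rails, 60 mm thick and 86 mm tall, run between adjacent legs with their top edges flush with the underside of the top and their outer faces flush with the legs' outer faces.

B is a simple wooden stool: a rectangular seat 288 mm (x) by 346 mm (y), 41 mm thick, top face at z = 392 mm, on four square legs, each 30×30 mm in cross-section. The legs rest on z = 0, each flush with a corner of the seat. Four stretchers, 30 mm wide and 29 mm tall, connect adjacent legs with their undersides at z = 260 mm, each running between the inner faces of the legs it joins and aligned with the legs' outer faces on the other axis.

Two stools sit around the table at the −y, +x sides.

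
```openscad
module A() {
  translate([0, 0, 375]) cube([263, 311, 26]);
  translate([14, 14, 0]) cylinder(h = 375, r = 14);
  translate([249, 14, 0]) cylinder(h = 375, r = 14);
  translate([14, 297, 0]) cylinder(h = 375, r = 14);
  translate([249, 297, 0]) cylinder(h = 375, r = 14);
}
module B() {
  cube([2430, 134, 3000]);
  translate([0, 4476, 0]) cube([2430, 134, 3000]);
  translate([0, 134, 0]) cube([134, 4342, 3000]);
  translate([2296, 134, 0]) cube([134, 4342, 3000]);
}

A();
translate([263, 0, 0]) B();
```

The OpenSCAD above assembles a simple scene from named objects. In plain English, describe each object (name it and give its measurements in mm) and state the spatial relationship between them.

A is a four-legged stool. The seat is 263×311 mm, 26 mm thick, top at z = 401 mm. It stands on four round legs, each 28 mm in diameter, from z = 0 to the seat underside, each leg's axis is inset half a diameter from the nearest pair of seat edges (so the leg's bounding box is flush with the corner).

B is a box-shaped house frame (walls only): outside footprint 2430×4610 mm, wall height 3000 mm, wall thickness 134 mm. The two y-facing walls run the full x-width; the two x-facing walls fit between the inner faces of the y-facing walls.

The house frame is against the stool's +x side, with their −y faces flush.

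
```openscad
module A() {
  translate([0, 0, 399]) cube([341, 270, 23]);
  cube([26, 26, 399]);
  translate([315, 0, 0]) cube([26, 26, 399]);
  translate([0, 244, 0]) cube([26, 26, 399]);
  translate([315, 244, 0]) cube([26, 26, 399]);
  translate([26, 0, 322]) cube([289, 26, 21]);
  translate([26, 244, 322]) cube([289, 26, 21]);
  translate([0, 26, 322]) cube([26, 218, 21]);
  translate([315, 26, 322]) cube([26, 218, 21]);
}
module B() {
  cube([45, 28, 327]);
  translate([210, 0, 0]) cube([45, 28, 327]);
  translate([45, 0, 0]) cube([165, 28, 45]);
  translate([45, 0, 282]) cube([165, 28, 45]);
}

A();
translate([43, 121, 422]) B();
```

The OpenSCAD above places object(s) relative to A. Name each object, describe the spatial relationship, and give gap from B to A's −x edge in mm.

A is a stool. B is a picture frame. The picture frame is on top of the stool, centred. The gap from the picture frame to the stool's −x edge is 43 mm.

The picture frame's min-x is at 43; the stool's min-x is 0; gap = 43 mm.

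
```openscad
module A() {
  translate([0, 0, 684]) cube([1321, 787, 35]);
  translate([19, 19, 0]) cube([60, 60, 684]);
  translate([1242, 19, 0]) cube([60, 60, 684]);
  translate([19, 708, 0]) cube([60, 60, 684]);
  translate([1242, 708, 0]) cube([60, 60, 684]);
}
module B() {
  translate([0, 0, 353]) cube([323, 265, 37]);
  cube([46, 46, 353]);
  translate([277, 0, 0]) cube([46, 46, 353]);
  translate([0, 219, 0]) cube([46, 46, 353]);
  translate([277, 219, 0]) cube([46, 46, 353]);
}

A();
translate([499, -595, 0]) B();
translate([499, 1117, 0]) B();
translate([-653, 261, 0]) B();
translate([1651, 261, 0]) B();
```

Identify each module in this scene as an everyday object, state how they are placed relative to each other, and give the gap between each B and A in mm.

Each stool's nearest face is 330 mm from the table's bounding box.

A is a table. B is a stool. Four stools sit around the table at the −y, +y, −x, +x sides. The gap between each stool and the table is 330 mm.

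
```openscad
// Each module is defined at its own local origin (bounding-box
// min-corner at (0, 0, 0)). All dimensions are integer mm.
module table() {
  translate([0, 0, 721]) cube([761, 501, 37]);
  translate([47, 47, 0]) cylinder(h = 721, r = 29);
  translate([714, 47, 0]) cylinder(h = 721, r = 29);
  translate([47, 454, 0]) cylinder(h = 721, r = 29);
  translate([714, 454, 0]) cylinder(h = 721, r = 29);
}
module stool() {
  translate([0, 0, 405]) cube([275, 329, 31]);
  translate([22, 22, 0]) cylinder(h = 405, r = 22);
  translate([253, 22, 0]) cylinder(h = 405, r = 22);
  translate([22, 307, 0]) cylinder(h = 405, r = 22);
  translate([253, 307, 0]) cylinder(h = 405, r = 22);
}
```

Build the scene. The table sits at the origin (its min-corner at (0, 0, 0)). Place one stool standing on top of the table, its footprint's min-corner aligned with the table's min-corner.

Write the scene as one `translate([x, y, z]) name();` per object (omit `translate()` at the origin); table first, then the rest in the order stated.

table();
translate([0, 0, 758]) stool();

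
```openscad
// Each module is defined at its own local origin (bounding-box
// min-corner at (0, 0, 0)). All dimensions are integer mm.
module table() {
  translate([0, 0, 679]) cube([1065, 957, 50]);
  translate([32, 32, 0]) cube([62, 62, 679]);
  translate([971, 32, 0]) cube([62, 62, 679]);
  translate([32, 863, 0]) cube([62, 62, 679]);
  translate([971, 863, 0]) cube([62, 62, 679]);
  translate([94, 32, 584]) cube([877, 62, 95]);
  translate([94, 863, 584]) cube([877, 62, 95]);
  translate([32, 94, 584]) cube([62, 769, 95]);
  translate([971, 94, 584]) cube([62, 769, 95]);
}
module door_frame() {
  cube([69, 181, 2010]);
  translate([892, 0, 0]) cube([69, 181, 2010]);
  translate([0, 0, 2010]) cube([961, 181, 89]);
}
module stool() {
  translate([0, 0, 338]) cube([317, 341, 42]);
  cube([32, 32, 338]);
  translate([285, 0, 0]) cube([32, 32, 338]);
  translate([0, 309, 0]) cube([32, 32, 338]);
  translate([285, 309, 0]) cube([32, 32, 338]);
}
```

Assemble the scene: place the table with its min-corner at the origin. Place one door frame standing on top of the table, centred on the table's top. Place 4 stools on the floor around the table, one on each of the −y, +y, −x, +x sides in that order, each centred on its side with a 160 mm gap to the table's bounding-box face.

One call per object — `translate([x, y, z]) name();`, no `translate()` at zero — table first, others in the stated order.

table();
translate([52, 388, 729]) door_frame();
translate([374, -501, 0]) stool();
translate([374, 1117, 0]) stool();
translate([-477, 308, 0]) stool();
translate([1225, 308, 0]) stool();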